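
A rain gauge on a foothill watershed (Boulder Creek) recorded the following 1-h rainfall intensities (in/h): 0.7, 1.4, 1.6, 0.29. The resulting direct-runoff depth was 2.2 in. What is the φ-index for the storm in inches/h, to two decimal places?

Only the 3 blocks with intensity above φ contribute runoff: 0.7, 1.4, 1.6 in/h.
Σ(I−φ)·Δt = d  ⇒  (0.7+1.4+1.6 − 3φ)·1 = 2.2
φ = (3.700 − 2.2/1) / 3 = 0.50 in/h.

φ ≈ 0.50 in/h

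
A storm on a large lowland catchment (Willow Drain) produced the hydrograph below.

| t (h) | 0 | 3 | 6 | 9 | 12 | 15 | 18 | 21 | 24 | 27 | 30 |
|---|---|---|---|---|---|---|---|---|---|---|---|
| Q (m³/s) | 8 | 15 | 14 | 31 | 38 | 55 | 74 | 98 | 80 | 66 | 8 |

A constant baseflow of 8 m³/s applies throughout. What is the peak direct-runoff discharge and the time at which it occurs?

Q_p = 90.0 m³/s at t = 21 h

Subtracting baseflow gives direct-runoff ordinates: 0.0, 7.0, 6.0, 23.0, 30.0, 47.0, 66.0, 90.0, 72.0, 58.0, 0.0 m³/s.
The maximum is 90.0 m³/s, occurring at the reading for t = 21 h.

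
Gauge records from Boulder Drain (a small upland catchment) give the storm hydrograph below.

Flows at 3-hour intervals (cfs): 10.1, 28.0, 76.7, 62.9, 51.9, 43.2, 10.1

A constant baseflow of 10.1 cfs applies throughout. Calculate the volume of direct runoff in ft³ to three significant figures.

Direct-runoff ordinates (Q − Q_b): 0.0, 17.9, 66.6, 52.8, 41.8, 33.1, 0.0 cfs.
ΣQ_DR = 212.2 cfs.
With Δt = 3 h = 10800 s, V = ΣQ_DR · Δt = 212.2 × 10800 = 2.29 × 10^6 ft³.

V ≈ 2.29 × 10^6 ft³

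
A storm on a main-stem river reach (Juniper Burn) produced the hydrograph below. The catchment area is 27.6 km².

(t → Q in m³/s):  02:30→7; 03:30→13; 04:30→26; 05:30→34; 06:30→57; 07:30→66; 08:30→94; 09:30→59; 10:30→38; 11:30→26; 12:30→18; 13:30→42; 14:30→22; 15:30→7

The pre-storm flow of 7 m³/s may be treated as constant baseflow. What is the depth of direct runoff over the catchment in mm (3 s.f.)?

Direct runoff: 0.0, 6.0, 19.0, 27.0, 50.0, 59.0, 87.0, 52.0, 31.0, 19.0, 11.0, 35.0, 15.0, 0.0 m³/s; ΣQ_DR = 411.0 m³/s.
V = ΣQ_DR · Δt = 411.0 × 3600 s = 1.480 × 10^6 m³.
Over A = 27.6 km², depth = V / A = 53.6 mm.

d ≈ 53.6 mm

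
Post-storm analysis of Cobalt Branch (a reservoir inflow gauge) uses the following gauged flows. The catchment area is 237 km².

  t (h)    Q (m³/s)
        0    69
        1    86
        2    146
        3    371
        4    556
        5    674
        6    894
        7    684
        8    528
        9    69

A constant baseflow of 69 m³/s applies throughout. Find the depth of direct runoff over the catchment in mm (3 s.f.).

d ≈ 51.4 mm

Direct runoff: 0.0, 17.0, 77.0, 302.0, 487.0, 605.0, 825.0, 615.0, 459.0, 0.0 m³/s; ΣQ_DR = 3387 m³/s.
V = ΣQ_DR · Δt = 3387 × 3600 s = 1.219 × 10^7 m³.
Over A = 237 km², depth = V / A = 51.4 mm.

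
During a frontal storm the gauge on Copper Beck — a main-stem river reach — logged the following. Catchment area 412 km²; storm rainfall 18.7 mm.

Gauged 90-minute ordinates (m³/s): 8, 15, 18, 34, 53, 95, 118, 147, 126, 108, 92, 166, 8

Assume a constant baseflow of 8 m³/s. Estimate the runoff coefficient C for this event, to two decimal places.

ΣQ_DR = 884.0 m³/s; V = ΣQ_DR·Δt = 4.774 × 10^6 m³.
Runoff depth d = V / A = 11.59 mm.
C = d / P = 11.59 / 18.7 = 0.62.

C ≈ 0.62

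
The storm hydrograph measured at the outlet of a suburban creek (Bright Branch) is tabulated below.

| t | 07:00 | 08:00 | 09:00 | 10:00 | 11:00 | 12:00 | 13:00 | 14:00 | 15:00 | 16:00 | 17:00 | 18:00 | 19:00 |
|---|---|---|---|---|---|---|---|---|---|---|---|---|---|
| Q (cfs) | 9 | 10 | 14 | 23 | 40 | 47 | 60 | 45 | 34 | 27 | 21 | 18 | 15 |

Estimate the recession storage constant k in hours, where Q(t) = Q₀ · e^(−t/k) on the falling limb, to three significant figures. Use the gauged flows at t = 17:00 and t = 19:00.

k ≈ 5.94 h

On the falling limb, Q drops from 21 to 15 cfs between t = 17:00 and t = 19:00 (Δt = 2 h).
k = −Δt / ln(Q₂/Q₁) = −2 / ln(15/21) = 5.94 h.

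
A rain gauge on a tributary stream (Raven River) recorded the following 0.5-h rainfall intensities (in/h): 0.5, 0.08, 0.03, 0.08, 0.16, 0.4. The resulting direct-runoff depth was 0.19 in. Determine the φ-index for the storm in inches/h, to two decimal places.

Only the 2 blocks with intensity above φ contribute runoff: 0.5, 0.4 in/h.
Σ(I−φ)·Δt = d  ⇒  (0.5+0.4 − 2φ)·0.5 = 0.19
φ = (0.9000 − 0.19/0.5) / 2 = 0.26 in/h.

φ ≈ 0.26 in/h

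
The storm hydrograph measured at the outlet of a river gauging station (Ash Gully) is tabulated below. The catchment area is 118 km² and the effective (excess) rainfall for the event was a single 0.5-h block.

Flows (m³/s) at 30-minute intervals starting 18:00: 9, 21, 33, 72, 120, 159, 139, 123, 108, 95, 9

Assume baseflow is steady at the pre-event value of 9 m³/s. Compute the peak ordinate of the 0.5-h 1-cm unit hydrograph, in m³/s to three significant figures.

U_p ≈ 125 m³/s

Direct runoff: 0.0, 12.0, 24.0, 63.0, 111.0, 150.0, 130.0, 114.0, 99.0, 86.0, 0.0 m³/s; ΣQ_DR = 789.0 m³/s, peak = 150.0 m³/s.
Runoff depth d = ΣQ_DR·Δt / A = 789.0 × 1800 / (118 km²) = 12.04 mm.
The 1-cm UH is the DRH scaled by (10 mm)/d, so U_p = 150.0 × 10/12.04 = 125 m³/s.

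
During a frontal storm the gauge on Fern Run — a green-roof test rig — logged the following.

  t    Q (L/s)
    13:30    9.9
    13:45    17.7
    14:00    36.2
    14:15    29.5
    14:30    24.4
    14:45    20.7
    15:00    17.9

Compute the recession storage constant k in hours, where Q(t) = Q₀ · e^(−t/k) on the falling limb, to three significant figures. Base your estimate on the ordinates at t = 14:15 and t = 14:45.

k ≈ 1.41 h

On the falling limb, Q drops from 29.5 to 20.7 L/s between t = 14:15 and t = 14:45 (Δt = 0.5 h).
k = −Δt / ln(Q₂/Q₁) = −0.5 / ln(20.7/29.5) = 1.41 h.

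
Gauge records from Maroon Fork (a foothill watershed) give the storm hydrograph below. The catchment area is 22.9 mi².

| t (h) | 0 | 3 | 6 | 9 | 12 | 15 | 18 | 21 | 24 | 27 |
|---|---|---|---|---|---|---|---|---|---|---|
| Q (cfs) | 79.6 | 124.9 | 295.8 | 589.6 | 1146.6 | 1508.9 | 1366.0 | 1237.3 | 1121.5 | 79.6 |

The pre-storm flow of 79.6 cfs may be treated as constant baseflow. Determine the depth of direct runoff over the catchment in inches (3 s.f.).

d ≈ 1.37 in

Direct runoff: 0.0, 45.3, 216.2, 510.0, 1067.0, 1429.3, 1286.4, 1157.7, 1041.9, 0.0 cfs; ΣQ_DR = 6754 cfs.
V = ΣQ_DR · Δt = 6754 × 10800 s = 7.294 × 10^7 ft³.
Over A = 22.9 mi², depth = V / A = 1.37 in.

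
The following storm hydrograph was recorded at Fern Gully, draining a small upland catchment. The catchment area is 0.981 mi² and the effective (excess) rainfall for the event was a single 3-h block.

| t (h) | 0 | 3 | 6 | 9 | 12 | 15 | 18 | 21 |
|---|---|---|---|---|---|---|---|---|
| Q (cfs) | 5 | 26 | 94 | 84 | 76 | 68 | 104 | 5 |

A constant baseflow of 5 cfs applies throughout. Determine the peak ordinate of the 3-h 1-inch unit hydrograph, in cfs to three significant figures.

U_p ≈ 49.5 cfs

Direct runoff: 0.0, 21.0, 89.0, 79.0, 71.0, 63.0, 99.0, 0.0 cfs; ΣQ_DR = 422.0 cfs, peak = 99.0 cfs.
Runoff depth d = ΣQ_DR·Δt / A = 422.0 × 10800 / (0.981 mi²) = 2.000 in.
The 1-inch UH is the DRH scaled by (1 in)/d, so U_p = 99.0 × 1/2.000 = 49.5 cfs.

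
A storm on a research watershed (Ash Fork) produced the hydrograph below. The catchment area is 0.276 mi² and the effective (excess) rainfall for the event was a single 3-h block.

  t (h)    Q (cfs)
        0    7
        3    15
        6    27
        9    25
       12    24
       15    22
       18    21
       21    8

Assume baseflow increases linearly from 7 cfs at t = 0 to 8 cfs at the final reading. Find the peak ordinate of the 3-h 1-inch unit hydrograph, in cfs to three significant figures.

U_p ≈ 13.2 cfs

Direct runoff: 0.00, 7.86, 19.71, 17.57, 16.43, 14.29, 13.14, 0.00 cfs; ΣQ_DR = 89.00 cfs, peak = 19.71 cfs.
Runoff depth d = ΣQ_DR·Δt / A = 89.00 × 10800 / (0.276 mi²) = 1.499 in.
The 1-inch UH is the DRH scaled by (1 in)/d, so U_p = 19.71 × 1/1.499 = 13.2 cfs.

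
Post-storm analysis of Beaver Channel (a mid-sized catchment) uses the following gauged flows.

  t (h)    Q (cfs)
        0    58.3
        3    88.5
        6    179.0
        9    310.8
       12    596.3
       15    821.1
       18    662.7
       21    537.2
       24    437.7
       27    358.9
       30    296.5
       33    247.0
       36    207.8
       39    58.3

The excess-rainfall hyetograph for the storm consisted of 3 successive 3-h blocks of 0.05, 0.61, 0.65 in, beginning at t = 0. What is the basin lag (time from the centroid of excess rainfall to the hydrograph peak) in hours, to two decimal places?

Centroid of excess rainfall: t_c = Σ P_i·t̄_i / ΣP_i = 5.8740 h (block centres at 1.5, 4.5, 7.5 h).
Hydrograph peak occurs at t = 15 h, so basin lag t_L = 15 − 5.8740 = 9.13 h.

t_L ≈ 9.13 h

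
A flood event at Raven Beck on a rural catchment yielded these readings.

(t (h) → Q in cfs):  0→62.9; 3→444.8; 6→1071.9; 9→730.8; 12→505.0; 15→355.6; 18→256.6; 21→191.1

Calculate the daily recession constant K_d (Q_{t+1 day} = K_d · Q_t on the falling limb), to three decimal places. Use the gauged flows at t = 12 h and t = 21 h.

K_d ≈ 0.075

Between t = 12 h and t = 21 h the flow falls from 505.0 to 191.1 cfs over 3×3 h = 9 h.
Per-interval ratio K = (191.1/505.0)^(1/3) = 0.7233; K_d = K^(24/3) = 0.075.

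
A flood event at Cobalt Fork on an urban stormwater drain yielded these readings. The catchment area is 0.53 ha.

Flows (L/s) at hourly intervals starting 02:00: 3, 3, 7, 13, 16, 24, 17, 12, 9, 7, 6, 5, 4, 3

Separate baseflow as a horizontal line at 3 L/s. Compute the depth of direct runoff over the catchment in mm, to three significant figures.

d ≈ 59.1 mm

Direct runoff: 0.0, 0.0, 4.0, 10.0, 13.0, 21.0, 14.0, 9.0, 6.0, 4.0, 3.0, 2.0, 1.0, 0.0 L/s; ΣQ_DR = 87.00 L/s.
V = ΣQ_DR · Δt = 87.00 × 3600 s = 3.132 × 10^5 L.
Over A = 0.53 ha, depth = V / A = 59.1 mm.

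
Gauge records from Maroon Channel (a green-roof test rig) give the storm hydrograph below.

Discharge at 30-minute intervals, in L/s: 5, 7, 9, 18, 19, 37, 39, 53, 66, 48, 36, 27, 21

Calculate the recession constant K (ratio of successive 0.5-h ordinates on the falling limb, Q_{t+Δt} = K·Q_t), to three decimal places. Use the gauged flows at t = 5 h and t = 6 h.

Using the recession-limb readings at t = 5 h and t = 6 h: Q falls from 36 to 21 L/s over 2 intervals.
K = (Q₂/Q₁)^(1/2) = (21/36)^(1/2) = 0.764.

K ≈ 0.764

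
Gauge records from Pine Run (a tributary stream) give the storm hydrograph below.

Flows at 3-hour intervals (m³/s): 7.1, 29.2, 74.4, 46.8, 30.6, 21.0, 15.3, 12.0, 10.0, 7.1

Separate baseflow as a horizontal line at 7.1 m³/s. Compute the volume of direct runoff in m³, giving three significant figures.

Direct-runoff ordinates (Q − Q_b): 0.0, 22.1, 67.3, 39.7, 23.5, 13.9, 8.2, 4.9, 2.9, 0.0 m³/s.
ΣQ_DR = 182.5 m³/s.
With Δt = 3 h = 10800 s, V = ΣQ_DR · Δt = 182.5 × 10800 = 1.97 × 10^6 m³.

V ≈ 1.97 × 10^6 m³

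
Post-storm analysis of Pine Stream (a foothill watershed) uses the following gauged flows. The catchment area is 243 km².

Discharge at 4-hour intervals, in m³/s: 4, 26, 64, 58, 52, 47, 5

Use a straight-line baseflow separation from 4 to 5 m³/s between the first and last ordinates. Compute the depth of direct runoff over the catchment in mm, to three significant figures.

d ≈ 13.3 mm

Direct runoff: 0.00, 21.83, 59.67, 53.50, 47.33, 42.17, 0.00 m³/s; ΣQ_DR = 224.5 m³/s.
V = ΣQ_DR · Δt = 224.5 × 14400 s = 3.233 × 10^6 m³.
Over A = 243 km², depth = V / A = 13.3 mm.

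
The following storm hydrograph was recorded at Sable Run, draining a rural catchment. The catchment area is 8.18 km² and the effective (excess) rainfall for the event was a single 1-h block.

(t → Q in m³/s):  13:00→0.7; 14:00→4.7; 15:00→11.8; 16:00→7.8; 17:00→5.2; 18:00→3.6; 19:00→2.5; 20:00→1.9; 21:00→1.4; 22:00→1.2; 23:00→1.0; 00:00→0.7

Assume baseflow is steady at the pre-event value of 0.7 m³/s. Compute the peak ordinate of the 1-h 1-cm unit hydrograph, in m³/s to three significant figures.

Direct runoff: 0.0, 4.0, 11.1, 7.1, 4.5, 2.9, 1.8, 1.2, 0.7, 0.5, 0.3, 0.0 m³/s; ΣQ_DR = 34.10 m³/s, peak = 11.1 m³/s.
Runoff depth d = ΣQ_DR·Δt / A = 34.10 × 3600 / (8.18 km²) = 15.01 mm.
The 1-cm UH is the DRH scaled by (10 mm)/d, so U_p = 11.1 × 10/15.01 = 7.40 m³/s.

U_p ≈ 7.40 m³/s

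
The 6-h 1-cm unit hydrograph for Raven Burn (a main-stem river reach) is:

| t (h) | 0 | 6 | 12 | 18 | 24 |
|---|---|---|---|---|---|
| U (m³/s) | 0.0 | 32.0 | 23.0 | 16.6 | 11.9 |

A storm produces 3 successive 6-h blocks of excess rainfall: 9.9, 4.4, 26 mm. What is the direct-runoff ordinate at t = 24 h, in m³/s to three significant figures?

Q ≈ 78.9 m³/s

By discrete convolution, Q_j = Σ (P_i / 10 mm) · U_{j−i}.
At t = 24 h (j=4): Q = (9.9/10)·11.9 + (4.4/10)·16.6 + (26/10)·23.0 = 78.9 m³/s.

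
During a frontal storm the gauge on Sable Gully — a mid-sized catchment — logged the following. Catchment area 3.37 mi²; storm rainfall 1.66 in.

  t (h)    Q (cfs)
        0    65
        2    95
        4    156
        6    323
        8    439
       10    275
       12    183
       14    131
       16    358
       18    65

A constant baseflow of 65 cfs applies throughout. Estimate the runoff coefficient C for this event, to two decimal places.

ΣQ_DR = 1440 cfs; V = ΣQ_DR·Δt = 1.037 × 10^7 ft³.
Runoff depth d = V / A = 1.324 in.
C = d / P = 1.324 / 1.66 = 0.80.

C ≈ 0.80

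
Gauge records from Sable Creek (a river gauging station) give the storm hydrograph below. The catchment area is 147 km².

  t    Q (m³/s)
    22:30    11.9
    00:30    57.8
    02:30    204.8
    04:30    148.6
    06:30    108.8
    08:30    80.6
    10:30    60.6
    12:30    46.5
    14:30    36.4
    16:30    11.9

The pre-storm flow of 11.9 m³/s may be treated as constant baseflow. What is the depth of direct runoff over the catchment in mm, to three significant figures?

Direct runoff: 0.0, 45.9, 192.9, 136.7, 96.9, 68.7, 48.7, 34.6, 24.5, 0.0 m³/s; ΣQ_DR = 648.9 m³/s.
V = ΣQ_DR · Δt = 648.9 × 7200 s = 4.672 × 10^6 m³.
Over A = 147 km², depth = V / A = 31.8 mm.

d ≈ 31.8 mm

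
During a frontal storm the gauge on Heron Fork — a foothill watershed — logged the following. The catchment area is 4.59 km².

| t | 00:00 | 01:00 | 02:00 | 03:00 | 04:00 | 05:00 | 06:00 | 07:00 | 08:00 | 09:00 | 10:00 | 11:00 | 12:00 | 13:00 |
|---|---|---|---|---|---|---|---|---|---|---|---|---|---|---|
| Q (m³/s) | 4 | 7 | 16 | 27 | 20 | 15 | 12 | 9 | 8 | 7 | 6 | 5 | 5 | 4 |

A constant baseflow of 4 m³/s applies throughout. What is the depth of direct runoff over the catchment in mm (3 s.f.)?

Direct runoff: 0.0, 3.0, 12.0, 23.0, 16.0, 11.0, 8.0, 5.0, 4.0, 3.0, 2.0, 1.0, 1.0, 0.0 m³/s; ΣQ_DR = 89.00 m³/s.
V = ΣQ_DR · Δt = 89.00 × 3600 s = 3.204 × 10^5 m³.
Over A = 4.59 km², depth = V / A = 69.8 mm.

d ≈ 69.8 mm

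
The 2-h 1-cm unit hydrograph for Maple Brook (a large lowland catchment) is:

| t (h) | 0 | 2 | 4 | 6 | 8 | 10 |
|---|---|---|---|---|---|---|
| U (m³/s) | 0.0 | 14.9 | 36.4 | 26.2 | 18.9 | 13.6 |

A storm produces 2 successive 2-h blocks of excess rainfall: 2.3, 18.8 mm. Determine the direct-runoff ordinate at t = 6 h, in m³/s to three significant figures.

By discrete convolution, Q_j = Σ (P_i / 10 mm) · U_{j−i}.
At t = 6 h (j=3): Q = (2.3/10)·26.2 + (18.8/10)·36.4 = 74.5 m³/s.

Q ≈ 74.5 m³/s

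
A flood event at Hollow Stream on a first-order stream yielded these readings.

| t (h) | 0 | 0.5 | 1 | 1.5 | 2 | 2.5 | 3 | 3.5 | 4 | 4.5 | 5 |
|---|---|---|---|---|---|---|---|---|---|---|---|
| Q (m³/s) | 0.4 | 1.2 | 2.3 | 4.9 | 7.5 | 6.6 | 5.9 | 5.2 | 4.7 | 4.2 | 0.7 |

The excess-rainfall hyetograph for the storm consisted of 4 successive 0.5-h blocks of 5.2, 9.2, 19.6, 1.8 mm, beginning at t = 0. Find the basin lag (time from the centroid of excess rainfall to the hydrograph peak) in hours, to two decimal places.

t_L ≈ 1.00 h

Centroid of excess rainfall: t_c = Σ P_i·t̄_i / ΣP_i = 1.0014 h (block centres at 0.25, 0.75, 1.25, 1.75 h).
Hydrograph peak occurs at t = 2 h, so basin lag t_L = 2 − 1.0014 = 1.00 h.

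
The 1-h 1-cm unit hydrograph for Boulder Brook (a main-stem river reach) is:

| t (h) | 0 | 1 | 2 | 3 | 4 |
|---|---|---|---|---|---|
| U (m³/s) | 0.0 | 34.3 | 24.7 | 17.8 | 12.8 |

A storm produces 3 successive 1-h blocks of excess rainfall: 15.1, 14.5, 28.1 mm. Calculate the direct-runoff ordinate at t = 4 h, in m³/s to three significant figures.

By discrete convolution, Q_j = Σ (P_i / 10 mm) · U_{j−i}.
At t = 4 h (j=4): Q = (15.1/10)·12.8 + (14.5/10)·17.8 + (28.1/10)·24.7 = 115 m³/s.

Q ≈ 115 m³/s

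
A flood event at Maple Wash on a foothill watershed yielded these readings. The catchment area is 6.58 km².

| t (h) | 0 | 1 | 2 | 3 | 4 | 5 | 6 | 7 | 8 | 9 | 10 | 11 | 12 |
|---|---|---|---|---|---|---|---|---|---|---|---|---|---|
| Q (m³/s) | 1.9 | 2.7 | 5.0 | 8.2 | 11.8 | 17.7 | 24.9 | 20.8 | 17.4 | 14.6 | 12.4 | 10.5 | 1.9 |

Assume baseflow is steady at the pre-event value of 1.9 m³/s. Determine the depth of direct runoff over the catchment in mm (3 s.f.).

Direct runoff: 0.0, 0.8, 3.1, 6.3, 9.9, 15.8, 23.0, 18.9, 15.5, 12.7, 10.5, 8.6, 0.0 m³/s; ΣQ_DR = 125.1 m³/s.
V = ΣQ_DR · Δt = 125.1 × 3600 s = 4.504 × 10^5 m³.
Over A = 6.58 km², depth = V / A = 68.4 mm.

d ≈ 68.4 mm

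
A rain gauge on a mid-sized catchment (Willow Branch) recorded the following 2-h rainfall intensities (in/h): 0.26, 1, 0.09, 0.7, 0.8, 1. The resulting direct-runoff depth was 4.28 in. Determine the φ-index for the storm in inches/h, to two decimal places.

φ ≈ 0.34 in/h

Only the 4 blocks with intensity above φ contribute runoff: 1, 0.7, 0.8, 1 in/h.
Σ(I−φ)·Δt = d  ⇒  (1+0.7+0.8+1 − 4φ)·2 = 4.28
φ = (3.500 − 4.28/2) / 4 = 0.34 in/h.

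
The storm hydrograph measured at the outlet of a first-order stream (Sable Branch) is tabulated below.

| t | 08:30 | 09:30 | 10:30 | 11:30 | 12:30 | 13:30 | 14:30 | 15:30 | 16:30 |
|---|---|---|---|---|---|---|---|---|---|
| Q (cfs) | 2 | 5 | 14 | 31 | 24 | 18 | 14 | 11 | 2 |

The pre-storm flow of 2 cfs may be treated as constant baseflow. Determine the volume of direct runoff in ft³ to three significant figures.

Direct-runoff ordinates (Q − Q_b): 0.0, 3.0, 12.0, 29.0, 22.0, 16.0, 12.0, 9.0, 0.0 cfs.
ΣQ_DR = 103.0 cfs.
With Δt = 1 h = 3600 s, V = ΣQ_DR · Δt = 103.0 × 3600 = 3.71 × 10^5 ft³.

V ≈ 3.71 × 10^5 ft³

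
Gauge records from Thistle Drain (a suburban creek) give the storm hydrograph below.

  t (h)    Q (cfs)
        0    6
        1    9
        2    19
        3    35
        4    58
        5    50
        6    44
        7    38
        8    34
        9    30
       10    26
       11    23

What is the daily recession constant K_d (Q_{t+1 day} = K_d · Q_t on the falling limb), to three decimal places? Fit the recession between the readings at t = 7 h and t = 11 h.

Between t = 7 h and t = 11 h the flow falls from 38 to 23 cfs over 4×1 h = 4 h.
Per-interval ratio K = (23/38)^(1/4) = 0.8820; K_d = K^(24/1) = 0.049.

K_d ≈ 0.049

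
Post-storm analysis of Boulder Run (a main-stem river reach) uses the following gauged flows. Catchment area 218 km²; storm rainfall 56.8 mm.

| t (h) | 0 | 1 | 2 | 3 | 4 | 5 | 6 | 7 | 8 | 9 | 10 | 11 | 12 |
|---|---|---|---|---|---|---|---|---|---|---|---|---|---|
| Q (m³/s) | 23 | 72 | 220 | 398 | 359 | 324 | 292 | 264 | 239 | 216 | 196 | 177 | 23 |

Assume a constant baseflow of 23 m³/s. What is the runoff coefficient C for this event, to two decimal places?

ΣQ_DR = 2504 m³/s; V = ΣQ_DR·Δt = 9.014 × 10^6 m³.
Runoff depth d = V / A = 41.35 mm.
C = d / P = 41.35 / 56.8 = 0.73.

C ≈ 0.73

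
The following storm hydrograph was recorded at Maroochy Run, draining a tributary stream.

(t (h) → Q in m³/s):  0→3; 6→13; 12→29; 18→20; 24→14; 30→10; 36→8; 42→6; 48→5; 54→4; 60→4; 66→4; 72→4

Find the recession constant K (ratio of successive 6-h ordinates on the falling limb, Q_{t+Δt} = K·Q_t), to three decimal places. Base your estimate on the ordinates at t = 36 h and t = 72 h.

Using the recession-limb readings at t = 36 h and t = 72 h: Q falls from 8 to 4 m³/s over 6 intervals.
K = (Q₂/Q₁)^(1/6) = (4/8)^(1/6) = 0.891.

K ≈ 0.891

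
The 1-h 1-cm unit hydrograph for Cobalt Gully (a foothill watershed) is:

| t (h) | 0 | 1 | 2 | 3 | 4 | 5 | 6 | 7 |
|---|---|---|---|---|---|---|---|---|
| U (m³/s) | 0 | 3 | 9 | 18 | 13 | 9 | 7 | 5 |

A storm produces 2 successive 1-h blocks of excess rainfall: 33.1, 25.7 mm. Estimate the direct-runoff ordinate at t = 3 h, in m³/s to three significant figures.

Q ≈ 82.7 m³/s

By discrete convolution, Q_j = Σ (P_i / 10 mm) · U_{j−i}.
At t = 3 h (j=3): Q = (33.1/10)·18 + (25.7/10)·9 = 82.7 m³/s.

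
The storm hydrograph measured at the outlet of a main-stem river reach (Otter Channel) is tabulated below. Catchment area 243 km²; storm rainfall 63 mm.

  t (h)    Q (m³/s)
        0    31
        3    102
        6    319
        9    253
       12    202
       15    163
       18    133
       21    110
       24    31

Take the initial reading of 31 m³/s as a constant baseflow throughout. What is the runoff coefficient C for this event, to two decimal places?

ΣQ_DR = 1065 m³/s; V = ΣQ_DR·Δt = 1.150 × 10^7 m³.
Runoff depth d = V / A = 47.33 mm.
C = d / P = 47.33 / 63 = 0.75.

C ≈ 0.75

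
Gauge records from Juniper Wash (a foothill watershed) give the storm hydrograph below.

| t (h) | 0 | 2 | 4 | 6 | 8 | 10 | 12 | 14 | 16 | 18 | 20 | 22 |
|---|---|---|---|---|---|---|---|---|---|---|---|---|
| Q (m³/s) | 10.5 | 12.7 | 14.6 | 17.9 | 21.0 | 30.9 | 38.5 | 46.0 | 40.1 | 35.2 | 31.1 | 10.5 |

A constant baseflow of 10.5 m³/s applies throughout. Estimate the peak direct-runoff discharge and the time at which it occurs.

Subtracting baseflow gives direct-runoff ordinates: 0.0, 2.2, 4.1, 7.4, 10.5, 20.4, 28.0, 35.5, 29.6, 24.7, 20.6, 0.0 m³/s.
The maximum is 35.5 m³/s, occurring at the reading for t = 14 h.

Q_p = 35.5 m³/s at t = 14 h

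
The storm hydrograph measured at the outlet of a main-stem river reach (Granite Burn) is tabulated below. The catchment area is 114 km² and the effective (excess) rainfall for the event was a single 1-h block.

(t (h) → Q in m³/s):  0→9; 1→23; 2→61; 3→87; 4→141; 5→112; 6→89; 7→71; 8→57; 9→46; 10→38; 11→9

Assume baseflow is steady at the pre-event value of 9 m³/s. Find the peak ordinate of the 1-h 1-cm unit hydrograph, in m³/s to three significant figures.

U_p ≈ 65.8 m³/s

Direct runoff: 0.0, 14.0, 52.0, 78.0, 132.0, 103.0, 80.0, 62.0, 48.0, 37.0, 29.0, 0.0 m³/s; ΣQ_DR = 635.0 m³/s, peak = 132.0 m³/s.
Runoff depth d = ΣQ_DR·Δt / A = 635.0 × 3600 / (114 km²) = 20.05 mm.
The 1-cm UH is the DRH scaled by (10 mm)/d, so U_p = 132.0 × 10/20.05 = 65.8 m³/s.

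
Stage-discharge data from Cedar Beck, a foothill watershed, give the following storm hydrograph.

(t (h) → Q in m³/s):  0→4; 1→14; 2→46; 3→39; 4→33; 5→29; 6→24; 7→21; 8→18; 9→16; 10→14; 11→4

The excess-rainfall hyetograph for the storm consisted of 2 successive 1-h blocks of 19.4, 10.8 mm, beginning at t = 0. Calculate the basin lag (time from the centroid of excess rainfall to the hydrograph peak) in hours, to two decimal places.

Centroid of excess rainfall: t_c = Σ P_i·t̄_i / ΣP_i = 0.8576 h (block centres at 0.5, 1.5 h).
Hydrograph peak occurs at t = 2 h, so basin lag t_L = 2 − 0.8576 = 1.14 h.

t_L ≈ 1.14 h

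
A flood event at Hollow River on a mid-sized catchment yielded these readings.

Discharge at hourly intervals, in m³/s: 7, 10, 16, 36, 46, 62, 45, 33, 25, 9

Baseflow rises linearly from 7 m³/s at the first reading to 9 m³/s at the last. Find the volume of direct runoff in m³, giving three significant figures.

Direct-runoff ordinates (Q − Q_b): 0.00, 2.78, 8.56, 28.33, 38.11, 53.89, 36.67, 24.44, 16.22, 0.00 m³/s.
ΣQ_DR = 209.0 m³/s.
With Δt = 1 h = 3600 s, V = ΣQ_DR · Δt = 209.0 × 3600 = 7.52 × 10^5 m³.

V ≈ 7.52 × 10^5 m³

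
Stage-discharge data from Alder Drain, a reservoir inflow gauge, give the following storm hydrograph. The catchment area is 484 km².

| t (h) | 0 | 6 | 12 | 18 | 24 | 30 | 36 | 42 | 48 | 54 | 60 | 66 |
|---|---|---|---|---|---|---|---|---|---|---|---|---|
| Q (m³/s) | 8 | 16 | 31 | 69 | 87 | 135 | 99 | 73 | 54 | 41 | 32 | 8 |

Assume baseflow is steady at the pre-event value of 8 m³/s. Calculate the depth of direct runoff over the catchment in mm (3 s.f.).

Direct runoff: 0.0, 8.0, 23.0, 61.0, 79.0, 127.0, 91.0, 65.0, 46.0, 33.0, 24.0, 0.0 m³/s; ΣQ_DR = 557.0 m³/s.
V = ΣQ_DR · Δt = 557.0 × 21600 s = 1.203 × 10^7 m³.
Over A = 484 km², depth = V / A = 24.9 mm.

d ≈ 24.9 mm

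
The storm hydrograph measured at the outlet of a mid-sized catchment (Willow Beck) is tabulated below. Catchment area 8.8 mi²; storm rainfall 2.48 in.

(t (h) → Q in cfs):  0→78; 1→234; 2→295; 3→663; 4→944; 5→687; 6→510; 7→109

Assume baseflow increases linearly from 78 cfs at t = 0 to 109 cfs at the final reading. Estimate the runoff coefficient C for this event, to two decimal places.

C ≈ 0.20

ΣQ_DR = 2772 cfs; V = ΣQ_DR·Δt = 9.979 × 10^6 ft³.
Runoff depth d = V / A = 0.4881 in.
C = d / P = 0.4881 / 2.48 = 0.20.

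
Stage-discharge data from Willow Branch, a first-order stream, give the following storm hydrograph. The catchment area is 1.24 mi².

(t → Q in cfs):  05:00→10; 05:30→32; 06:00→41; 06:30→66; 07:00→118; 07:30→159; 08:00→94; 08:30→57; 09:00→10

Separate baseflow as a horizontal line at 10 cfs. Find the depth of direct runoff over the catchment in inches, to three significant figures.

d ≈ 0.311 in

Direct runoff: 0.0, 22.0, 31.0, 56.0, 108.0, 149.0, 84.0, 47.0, 0.0 cfs; ΣQ_DR = 497.0 cfs.
V = ΣQ_DR · Δt = 497.0 × 1800 s = 8.946 × 10^5 ft³.
Over A = 1.24 mi², depth = V / A = 0.311 in.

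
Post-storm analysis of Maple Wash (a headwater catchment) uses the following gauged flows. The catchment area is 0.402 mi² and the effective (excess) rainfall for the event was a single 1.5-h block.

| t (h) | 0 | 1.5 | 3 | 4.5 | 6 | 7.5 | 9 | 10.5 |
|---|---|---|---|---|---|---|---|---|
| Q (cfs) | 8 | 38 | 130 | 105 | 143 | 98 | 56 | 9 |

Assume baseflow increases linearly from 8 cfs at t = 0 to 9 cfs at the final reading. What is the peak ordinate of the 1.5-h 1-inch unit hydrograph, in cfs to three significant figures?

Direct runoff: 0.00, 29.86, 121.71, 96.57, 134.43, 89.29, 47.14, 0.00 cfs; ΣQ_DR = 519.0 cfs, peak = 134.43 cfs.
Runoff depth d = ΣQ_DR·Δt / A = 519.0 × 5400 / (0.402 mi²) = 3.001 in.
The 1-inch UH is the DRH scaled by (1 in)/d, so U_p = 134.43 × 1/3.001 = 44.8 cfs.

U_p ≈ 44.8 cfs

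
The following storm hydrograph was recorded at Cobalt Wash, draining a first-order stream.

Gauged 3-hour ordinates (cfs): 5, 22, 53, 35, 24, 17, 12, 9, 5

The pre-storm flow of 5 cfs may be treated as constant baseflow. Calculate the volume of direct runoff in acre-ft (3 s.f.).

V ≈ 34.0 acre-ft

Direct-runoff ordinates (Q − Q_b): 0.0, 17.0, 48.0, 30.0, 19.0, 12.0, 7.0, 4.0, 0.0 cfs.
ΣQ_DR = 137.0 cfs.
With Δt = 3 h = 10800 s, V = ΣQ_DR · Δt = 137.0 × 10800 = 1.48 × 10^6 ft³ = 34.0 acre-ft.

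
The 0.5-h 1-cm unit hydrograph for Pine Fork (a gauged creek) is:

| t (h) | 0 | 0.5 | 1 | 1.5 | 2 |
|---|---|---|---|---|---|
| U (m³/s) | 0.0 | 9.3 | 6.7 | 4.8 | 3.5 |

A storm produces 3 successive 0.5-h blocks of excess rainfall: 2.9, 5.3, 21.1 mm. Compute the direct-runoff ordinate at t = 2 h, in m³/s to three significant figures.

Q ≈ 17.7 m³/s

By discrete convolution, Q_j = Σ (P_i / 10 mm) · U_{j−i}.
At t = 2 h (j=4): Q = (2.9/10)·3.5 + (5.3/10)·4.8 + (21.1/10)·6.7 = 17.7 m³/s.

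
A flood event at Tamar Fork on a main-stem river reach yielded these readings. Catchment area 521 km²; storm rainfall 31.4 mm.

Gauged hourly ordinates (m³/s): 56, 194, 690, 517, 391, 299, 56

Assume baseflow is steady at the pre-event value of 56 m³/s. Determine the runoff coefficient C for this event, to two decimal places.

C ≈ 0.40

ΣQ_DR = 1811 m³/s; V = ΣQ_DR·Δt = 6.520 × 10^6 m³.
Runoff depth d = V / A = 12.51 mm.
C = d / P = 12.51 / 31.4 = 0.40.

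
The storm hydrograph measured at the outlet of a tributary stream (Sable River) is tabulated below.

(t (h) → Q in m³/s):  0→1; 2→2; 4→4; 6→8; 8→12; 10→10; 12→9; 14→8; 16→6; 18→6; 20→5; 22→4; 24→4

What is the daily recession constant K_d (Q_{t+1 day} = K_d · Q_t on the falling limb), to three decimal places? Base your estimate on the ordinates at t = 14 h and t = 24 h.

Between t = 14 h and t = 24 h the flow falls from 8 to 4 m³/s over 5×2 h = 10 h.
Per-interval ratio K = (4/8)^(1/5) = 0.8706; K_d = K^(24/2) = 0.189.

K_d ≈ 0.189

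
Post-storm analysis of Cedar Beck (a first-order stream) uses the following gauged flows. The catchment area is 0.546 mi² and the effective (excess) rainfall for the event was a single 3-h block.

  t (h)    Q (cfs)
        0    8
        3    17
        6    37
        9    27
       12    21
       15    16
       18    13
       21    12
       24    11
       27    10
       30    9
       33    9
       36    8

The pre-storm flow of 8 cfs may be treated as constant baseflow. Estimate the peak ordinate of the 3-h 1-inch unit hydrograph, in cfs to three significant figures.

Direct runoff: 0.0, 9.0, 29.0, 19.0, 13.0, 8.0, 5.0, 4.0, 3.0, 2.0, 1.0, 1.0, 0.0 cfs; ΣQ_DR = 94.00 cfs, peak = 29.0 cfs.
Runoff depth d = ΣQ_DR·Δt / A = 94.00 × 10800 / (0.546 mi²) = 0.8003 in.
The 1-inch UH is the DRH scaled by (1 in)/d, so U_p = 29.0 × 1/0.8003 = 36.2 cfs.

U_p ≈ 36.2 cfs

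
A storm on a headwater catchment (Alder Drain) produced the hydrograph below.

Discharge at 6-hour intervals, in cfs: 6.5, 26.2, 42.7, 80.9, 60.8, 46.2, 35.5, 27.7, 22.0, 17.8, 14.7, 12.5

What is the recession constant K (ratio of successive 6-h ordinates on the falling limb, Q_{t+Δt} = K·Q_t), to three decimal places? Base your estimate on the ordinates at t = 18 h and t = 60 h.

Using the recession-limb readings at t = 18 h and t = 60 h: Q falls from 80.9 to 14.7 cfs over 7 intervals.
K = (Q₂/Q₁)^(1/7) = (14.7/80.9)^(1/7) = 0.784.

K ≈ 0.784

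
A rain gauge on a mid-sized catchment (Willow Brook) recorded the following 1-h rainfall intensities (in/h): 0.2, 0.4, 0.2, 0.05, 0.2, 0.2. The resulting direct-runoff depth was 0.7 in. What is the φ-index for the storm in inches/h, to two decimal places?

φ ≈ 0.10 in/h

Only the 5 blocks with intensity above φ contribute runoff: 0.2, 0.4, 0.2, 0.2, 0.2 in/h.
Σ(I−φ)·Δt = d  ⇒  (0.2+0.4+0.2+0.2+0.2 − 5φ)·1 = 0.7
φ = (1.200 − 0.7/1) / 5 = 0.10 in/h.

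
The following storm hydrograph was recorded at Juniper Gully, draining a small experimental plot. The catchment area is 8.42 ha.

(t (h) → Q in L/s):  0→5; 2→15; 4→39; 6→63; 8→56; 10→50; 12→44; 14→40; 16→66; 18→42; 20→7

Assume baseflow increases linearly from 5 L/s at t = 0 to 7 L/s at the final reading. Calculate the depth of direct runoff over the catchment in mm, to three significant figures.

Direct runoff: 0.00, 9.80, 33.60, 57.40, 50.20, 44.00, 37.80, 33.60, 59.40, 35.20, 0.00 L/s; ΣQ_DR = 361.0 L/s.
V = ΣQ_DR · Δt = 361.0 × 7200 s = 2.599 × 10^6 L.
Over A = 8.42 ha, depth = V / A = 30.9 mm.

d ≈ 30.9 mm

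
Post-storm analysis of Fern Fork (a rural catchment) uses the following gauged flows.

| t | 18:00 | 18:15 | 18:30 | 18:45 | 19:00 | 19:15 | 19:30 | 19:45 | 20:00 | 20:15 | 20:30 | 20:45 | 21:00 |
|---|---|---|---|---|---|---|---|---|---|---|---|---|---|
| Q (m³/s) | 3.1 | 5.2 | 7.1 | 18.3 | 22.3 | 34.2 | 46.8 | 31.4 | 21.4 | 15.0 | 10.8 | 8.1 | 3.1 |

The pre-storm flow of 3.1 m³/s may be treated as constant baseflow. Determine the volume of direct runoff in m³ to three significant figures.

V ≈ 1.68 × 10^5 m³

Direct-runoff ordinates (Q − Q_b): 0.0, 2.1, 4.0, 15.2, 19.2, 31.1, 43.7, 28.3, 18.3, 11.9, 7.7, 5.0, 0.0 m³/s.
ΣQ_DR = 186.5 m³/s.
With Δt = 0.25 h = 900 s, V = ΣQ_DR · Δt = 186.5 × 900 = 1.68 × 10^5 m³.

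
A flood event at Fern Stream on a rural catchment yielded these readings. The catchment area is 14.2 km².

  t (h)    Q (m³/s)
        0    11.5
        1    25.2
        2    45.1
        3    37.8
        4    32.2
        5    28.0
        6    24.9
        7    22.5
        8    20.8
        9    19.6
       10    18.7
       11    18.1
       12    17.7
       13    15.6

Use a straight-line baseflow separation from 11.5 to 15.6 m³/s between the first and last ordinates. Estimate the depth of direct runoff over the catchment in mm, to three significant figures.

Direct runoff: 0.00, 13.38, 32.97, 25.35, 19.44, 14.92, 11.51, 8.79, 6.78, 5.26, 4.05, 3.13, 2.42, 0.00 m³/s; ΣQ_DR = 148.0 m³/s.
V = ΣQ_DR · Δt = 148.0 × 3600 s = 5.328 × 10^5 m³.
Over A = 14.2 km², depth = V / A = 37.5 mm.

d ≈ 37.5 mm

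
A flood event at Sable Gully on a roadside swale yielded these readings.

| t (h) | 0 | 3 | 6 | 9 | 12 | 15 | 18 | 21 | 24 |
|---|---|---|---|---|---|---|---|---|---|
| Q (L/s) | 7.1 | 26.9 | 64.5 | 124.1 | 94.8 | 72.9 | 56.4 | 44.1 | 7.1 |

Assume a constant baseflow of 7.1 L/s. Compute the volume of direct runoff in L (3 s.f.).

V ≈ 4.69 × 10^6 L

Direct-runoff ordinates (Q − Q_b): 0.0, 19.8, 57.4, 117.0, 87.7, 65.8, 49.3, 37.0, 0.0 L/s.
ΣQ_DR = 434.0 L/s.
With Δt = 3 h = 10800 s, V = ΣQ_DR · Δt = 434.0 × 10800 = 4.69 × 10^6 L.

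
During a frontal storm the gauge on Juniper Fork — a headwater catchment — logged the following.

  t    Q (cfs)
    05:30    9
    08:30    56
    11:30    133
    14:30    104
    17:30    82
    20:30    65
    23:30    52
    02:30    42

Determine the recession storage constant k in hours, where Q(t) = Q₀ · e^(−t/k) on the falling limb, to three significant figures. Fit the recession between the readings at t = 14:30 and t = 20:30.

k ≈ 12.8 h

On the falling limb, Q drops from 104 to 65 cfs between t = 14:30 and t = 20:30 (Δt = 6 h).
k = −Δt / ln(Q₂/Q₁) = −6 / ln(65/104) = 12.8 h.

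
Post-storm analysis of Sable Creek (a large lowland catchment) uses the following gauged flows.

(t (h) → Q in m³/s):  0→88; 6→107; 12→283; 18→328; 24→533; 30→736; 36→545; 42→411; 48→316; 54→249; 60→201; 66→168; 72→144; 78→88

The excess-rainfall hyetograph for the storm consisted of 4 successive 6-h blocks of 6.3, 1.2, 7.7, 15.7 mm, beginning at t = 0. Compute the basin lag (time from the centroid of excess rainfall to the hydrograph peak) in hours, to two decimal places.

Centroid of excess rainfall: t_c = Σ P_i·t̄_i / ΣP_i = 15.3689 h (block centres at 3, 9, 15, 21 h).
Hydrograph peak occurs at t = 30 h, so basin lag t_L = 30 − 15.3689 = 14.63 h.

t_L ≈ 14.63 h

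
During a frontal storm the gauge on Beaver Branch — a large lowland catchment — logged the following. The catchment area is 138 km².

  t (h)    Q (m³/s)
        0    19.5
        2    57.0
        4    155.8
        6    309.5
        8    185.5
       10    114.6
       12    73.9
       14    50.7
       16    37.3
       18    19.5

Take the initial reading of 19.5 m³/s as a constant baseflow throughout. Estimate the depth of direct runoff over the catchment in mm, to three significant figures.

d ≈ 43.2 mm

Direct runoff: 0.0, 37.5, 136.3, 290.0, 166.0, 95.1, 54.4, 31.2, 17.8, 0.0 m³/s; ΣQ_DR = 828.3 m³/s.
V = ΣQ_DR · Δt = 828.3 × 7200 s = 5.964 × 10^6 m³.
Over A = 138 km², depth = V / A = 43.2 mm.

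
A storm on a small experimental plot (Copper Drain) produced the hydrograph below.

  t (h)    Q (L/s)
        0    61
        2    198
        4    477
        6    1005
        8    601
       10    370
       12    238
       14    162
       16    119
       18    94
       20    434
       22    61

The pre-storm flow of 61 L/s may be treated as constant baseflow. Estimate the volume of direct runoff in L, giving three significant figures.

Direct-runoff ordinates (Q − Q_b): 0.0, 137.0, 416.0, 944.0, 540.0, 309.0, 177.0, 101.0, 58.0, 33.0, 373.0, 0.0 L/s.
ΣQ_DR = 3088 L/s.
With Δt = 2 h = 7200 s, V = ΣQ_DR · Δt = 3088 × 7200 = 2.22 × 10^7 L.

V ≈ 2.22 × 10^7 L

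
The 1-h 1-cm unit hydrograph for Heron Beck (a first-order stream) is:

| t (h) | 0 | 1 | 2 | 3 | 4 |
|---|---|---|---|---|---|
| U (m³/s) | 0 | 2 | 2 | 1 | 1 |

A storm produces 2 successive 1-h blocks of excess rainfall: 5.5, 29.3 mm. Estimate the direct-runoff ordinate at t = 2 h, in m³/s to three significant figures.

Q ≈ 6.96 m³/s

By discrete convolution, Q_j = Σ (P_i / 10 mm) · U_{j−i}.
At t = 2 h (j=2): Q = (5.5/10)·2 + (29.3/10)·2 = 6.96 m³/s.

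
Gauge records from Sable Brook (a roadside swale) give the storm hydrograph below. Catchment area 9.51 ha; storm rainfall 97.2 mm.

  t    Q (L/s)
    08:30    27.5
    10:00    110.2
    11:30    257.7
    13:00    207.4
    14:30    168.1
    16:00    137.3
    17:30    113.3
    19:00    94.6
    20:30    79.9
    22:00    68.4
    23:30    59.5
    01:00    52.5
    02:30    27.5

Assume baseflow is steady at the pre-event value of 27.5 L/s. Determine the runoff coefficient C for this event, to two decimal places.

C ≈ 0.61

ΣQ_DR = 1046 L/s; V = ΣQ_DR·Δt = 5.651 × 10^6 L.
Runoff depth d = V / A = 59.42 mm.
C = d / P = 59.42 / 97.2 = 0.61.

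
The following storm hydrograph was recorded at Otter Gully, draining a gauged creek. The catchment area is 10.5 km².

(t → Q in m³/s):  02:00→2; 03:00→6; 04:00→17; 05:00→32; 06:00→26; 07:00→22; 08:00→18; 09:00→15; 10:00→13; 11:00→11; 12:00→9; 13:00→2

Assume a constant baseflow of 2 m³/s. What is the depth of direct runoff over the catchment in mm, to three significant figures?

Direct runoff: 0.0, 4.0, 15.0, 30.0, 24.0, 20.0, 16.0, 13.0, 11.0, 9.0, 7.0, 0.0 m³/s; ΣQ_DR = 149.0 m³/s.
V = ΣQ_DR · Δt = 149.0 × 3600 s = 5.364 × 10^5 m³.
Over A = 10.5 km², depth = V / A = 51.1 mm.

d ≈ 51.1 mm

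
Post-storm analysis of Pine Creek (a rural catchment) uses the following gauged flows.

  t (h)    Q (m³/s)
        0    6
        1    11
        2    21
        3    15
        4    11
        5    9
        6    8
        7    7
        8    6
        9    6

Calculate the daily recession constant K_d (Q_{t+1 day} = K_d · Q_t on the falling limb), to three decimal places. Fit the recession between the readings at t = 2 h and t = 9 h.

Between t = 2 h and t = 9 h the flow falls from 21 to 6 m³/s over 7×1 h = 7 h.
Per-interval ratio K = (6/21)^(1/7) = 0.8361; K_d = K^(24/1) = 0.014.

K_d ≈ 0.014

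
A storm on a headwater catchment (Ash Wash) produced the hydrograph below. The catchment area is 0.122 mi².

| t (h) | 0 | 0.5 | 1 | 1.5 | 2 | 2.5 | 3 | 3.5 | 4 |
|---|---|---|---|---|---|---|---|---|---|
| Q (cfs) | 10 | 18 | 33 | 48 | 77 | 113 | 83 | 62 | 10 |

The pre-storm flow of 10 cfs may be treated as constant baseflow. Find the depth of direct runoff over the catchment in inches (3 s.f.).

d ≈ 2.31 in

Direct runoff: 0.0, 8.0, 23.0, 38.0, 67.0, 103.0, 73.0, 52.0, 0.0 cfs; ΣQ_DR = 364.0 cfs.
V = ΣQ_DR · Δt = 364.0 × 1800 s = 6.552 × 10^5 ft³.
Over A = 0.122 mi², depth = V / A = 2.31 in.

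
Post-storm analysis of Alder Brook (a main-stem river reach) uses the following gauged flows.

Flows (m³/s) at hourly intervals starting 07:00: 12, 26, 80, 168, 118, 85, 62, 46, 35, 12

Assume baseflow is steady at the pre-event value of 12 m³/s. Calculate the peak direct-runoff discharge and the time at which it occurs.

Q_p = 156.0 m³/s at t = 10:00

Subtracting baseflow gives direct-runoff ordinates: 0.0, 14.0, 68.0, 156.0, 106.0, 73.0, 50.0, 34.0, 23.0, 0.0 m³/s.
The maximum is 156.0 m³/s, occurring at the reading for t = 10:00.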